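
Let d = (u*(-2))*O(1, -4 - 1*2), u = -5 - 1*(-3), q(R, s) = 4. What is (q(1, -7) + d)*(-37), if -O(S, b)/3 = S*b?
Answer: -2812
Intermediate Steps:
O(S, b) = -3*S*b
u = -2 (u = -5 + 3 = -2)
d = 72 (d = (-2*(-2))*(-3*1*(-4 - 1*2)) = 4*(-3*1*(-4 - 2)) = 4*(-3*1*(-6)) = 4*18 = 72)
(q(1, -7) + d)*(-37) = (4 + 72)*(-37) = 76*(-37) = -2812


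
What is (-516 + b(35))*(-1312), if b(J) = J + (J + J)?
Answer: 539232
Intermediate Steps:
b(J) = 3*J (b(J) = J + 2*J = 3*J)
(-516 + b(35))*(-1312) = (-516 + 3*35)*(-1312) = (-516 + 105)*(-1312) = -411*(-1312) = 539232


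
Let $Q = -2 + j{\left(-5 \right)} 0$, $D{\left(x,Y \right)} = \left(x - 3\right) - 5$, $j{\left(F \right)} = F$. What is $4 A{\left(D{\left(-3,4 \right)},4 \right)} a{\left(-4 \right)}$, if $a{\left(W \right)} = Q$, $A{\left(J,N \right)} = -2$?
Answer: $16$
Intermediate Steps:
$D{\left(x,Y \right)} = -8 + x$ ($D{\left(x,Y \right)} = \left(-3 + x\right) - 5 = -8 + x$)
$Q = -2$ ($Q = -2 - 0 = -2 + 0 = -2$)
$a{\left(W \right)} = -2$
$4 A{\left(D{\left(-3,4 \right)},4 \right)} a{\left(-4 \right)} = 4 \left(-2\right) \left(-2\right) = \left(-8\right) \left(-2\right) = 16$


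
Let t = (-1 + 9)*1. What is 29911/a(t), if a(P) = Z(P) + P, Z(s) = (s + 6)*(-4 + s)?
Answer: 29911/64 ≈ 467.36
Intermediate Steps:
t = 8 (t = 8*1 = 8)
Z(s) = (-4 + s)*(6 + s) (Z(s) = (6 + s)*(-4 + s) = (-4 + s)*(6 + s))
a(P) = -24 + P² + 3*P (a(P) = (-24 + P² + 2*P) + P = -24 + P² + 3*P)
29911/a(t) = 29911/(-24 + 8² + 3*8) = 29911/(-24 + 64 + 24) = 29911/64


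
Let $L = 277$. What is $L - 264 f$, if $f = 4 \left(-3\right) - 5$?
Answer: $4765$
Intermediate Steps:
$f = -17$ ($f = -12 - 5 = -17$)
$L - 264 f = 277 - -4488 = 277 + 4488 = 4765$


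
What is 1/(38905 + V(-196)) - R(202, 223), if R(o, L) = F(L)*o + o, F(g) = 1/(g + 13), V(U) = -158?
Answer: -927486821/4572146 ≈ -202.86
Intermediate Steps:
F(g) = 1/(13 + g)
R(o, L) = o + o/(13 + L) (R(o, L) = o/(13 + L) + o = o + o/(13 + L))
1/(38905 + V(-196)) - R(202, 223) = 1/(38905 - 158) - 202*(14 + 223)/(13 + 223) = 1/38747 - 202*237/236 = 1/38747 - 1*23937/118 = 1/38747 - 23937/118 = -927486821/4572146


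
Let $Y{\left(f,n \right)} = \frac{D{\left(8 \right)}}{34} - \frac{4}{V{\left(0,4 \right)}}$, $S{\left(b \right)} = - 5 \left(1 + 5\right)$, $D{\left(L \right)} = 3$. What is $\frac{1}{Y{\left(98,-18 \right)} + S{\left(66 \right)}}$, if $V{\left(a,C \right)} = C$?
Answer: $- \frac{34}{1051} \approx -0.03235$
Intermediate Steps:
$S{\left(b \right)} = -30$ ($S{\left(b \right)} = \left(-5\right) 6 = -30$)
$Y{\left(f,n \right)} = - \frac{31}{34}$ ($Y{\left(f,n \right)} = \frac{3}{34} - \frac{4}{4} = 3 \cdot \frac{1}{34} - 1 = \frac{3}{34} - 1 = - \frac{31}{34}$)
$\frac{1}{Y{\left(98,-18 \right)} + S{\left(66 \right)}} = \frac{1}{- \frac{31}{34} - 30} = \frac{1}{- \frac{1051}{34}} = - \frac{34}{1051}$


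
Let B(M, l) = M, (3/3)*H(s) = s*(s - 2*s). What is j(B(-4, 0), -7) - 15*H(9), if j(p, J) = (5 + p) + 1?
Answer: 1217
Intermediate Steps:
H(s) = -s**2 (H(s) = s*(s - 2*s) = s*(-s) = -s**2)
j(p, J) = 6 + p
j(B(-4, 0), -7) - 15*H(9) = (6 - 4) - (-15)*9**2 = 2 - (-15)*81 = 2 - 15*(-81) = 2 + 1215 = 1217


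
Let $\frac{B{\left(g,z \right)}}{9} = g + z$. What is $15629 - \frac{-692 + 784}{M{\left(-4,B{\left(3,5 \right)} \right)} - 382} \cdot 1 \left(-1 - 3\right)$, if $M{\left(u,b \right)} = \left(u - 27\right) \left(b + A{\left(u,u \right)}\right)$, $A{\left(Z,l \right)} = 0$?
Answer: $\frac{20426919}{1307} \approx 15629.0$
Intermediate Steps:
$B{\left(g,z \right)} = 9 g + 9 z$ ($B{\left(g,z \right)} = 9 \left(g + z\right) = 9 g + 9 z$)
$M{\left(u,b \right)} = b \left(-27 + u\right)$ ($M{\left(u,b \right)} = \left(u - 27\right) \left(b + 0\right) = \left(-27 + u\right) b = b \left(-27 + u\right)$)
$15629 - \frac{-692 + 784}{M{\left(-4,B{\left(3,5 \right)} \right)} - 382} \cdot 1 \left(-1 - 3\right) = 15629 - \frac{-692 + 784}{\left(9 \cdot 3 + 9 \cdot 5\right) \left(-27 - 4\right) - 382} \cdot 1 \left(-1 - 3\right) = 15629 - \frac{92}{\left(27 + 45\right) \left(-31\right) - 382} \cdot 1 \left(-4\right) = 15629 - \frac{92}{72 \left(-31\right) - 382} \left(-4\right) = 15629 - \frac{92}{-2232 - 382} \left(-4\right) = 15629 - \frac{92}{-2614} \left(-4\right) = 15629 - 92 \left(- \frac{1}{2614}\right) \left(-4\right) = 15629 - \left(- \frac{46}{1307}\right) \left(-4\right) = 15629 - \frac{184}{1307} = \frac{20426919}{1307}$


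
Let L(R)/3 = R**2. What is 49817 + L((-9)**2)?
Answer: 69500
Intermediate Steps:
L(R) = 3*R**2
49817 + L((-9)**2) = 49817 + 3*((-9)**2)**2 = 49817 + 3*81**2 = 49817 + 3*6561 = 49817 + 19683 = 69500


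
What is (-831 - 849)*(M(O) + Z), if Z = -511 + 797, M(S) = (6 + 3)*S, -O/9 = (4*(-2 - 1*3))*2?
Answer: -5923680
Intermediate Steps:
O = 360 (O = -9*4*(-2 - 1*3)*2 = -9*4*(-2 - 3)*2 = -9*4*(-5)*2 = -(-180)*2 = -9*(-40) = 360)
M(S) = 9*S
Z = 286
(-831 - 849)*(M(O) + Z) = (-831 - 849)*(9*360 + 286) = -1680*(3240 + 286) = -1680*3526 = -5923680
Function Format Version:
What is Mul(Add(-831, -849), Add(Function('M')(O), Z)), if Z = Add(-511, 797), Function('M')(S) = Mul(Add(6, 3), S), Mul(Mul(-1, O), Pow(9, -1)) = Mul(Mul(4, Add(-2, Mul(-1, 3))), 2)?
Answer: -5923680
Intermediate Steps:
O = 360 (O = Mul(-9, Mul(Mul(4, Add(-2, Mul(-1, 3))), 2)) = Mul(-9, Mul(Mul(4, Add(-2, -3)), 2)) = Mul(-9, Mul(Mul(4, -5), 2)) = Mul(-9, Mul(-20, 2)) = Mul(-9, -40) = 360)
Function('M')(S) = Mul(9, S)
Z = 286
Mul(Add(-831, -849), Add(Function('M')(O), Z)) = Mul(Add(-831, -849), Add(Mul(9, 360), 286)) = Mul(-1680, Add(3240, 286)) = Mul(-1680, 3526) = -5923680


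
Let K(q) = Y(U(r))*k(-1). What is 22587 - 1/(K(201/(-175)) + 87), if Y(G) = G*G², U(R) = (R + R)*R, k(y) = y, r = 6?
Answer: 8428587508/373161 ≈ 22587.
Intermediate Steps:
U(R) = 2*R² (U(R) = (2*R)*R = 2*R²)
Y(G) = G³
K(q) = -373248 (K(q) = (2*6²)³*(-1) = (2*36)³*(-1) = 72³*(-1) = 373248*(-1) = -373248)
22587 - 1/(K(201/(-175)) + 87) = 22587 - 1/(-373248 + 87) = 22587 - 1/(-373161) = 22587 - 1*(-1/373161) = 22587 + 1/373161 = 8428587508/373161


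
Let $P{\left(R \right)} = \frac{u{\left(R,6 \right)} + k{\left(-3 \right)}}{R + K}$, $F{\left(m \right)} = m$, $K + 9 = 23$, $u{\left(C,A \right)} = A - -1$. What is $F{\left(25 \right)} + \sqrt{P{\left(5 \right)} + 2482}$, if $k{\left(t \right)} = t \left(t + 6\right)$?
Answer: $25 + \frac{2 \sqrt{223991}}{19} \approx 74.819$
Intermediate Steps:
$k{\left(t \right)} = t \left(6 + t\right)$
$u{\left(C,A \right)} = 1 + A$ ($u{\left(C,A \right)} = A + 1 = 1 + A$)
$K = 14$ ($K = -9 + 23 = 14$)
$P{\left(R \right)} = - \frac{2}{14 + R}$ ($P{\left(R \right)} = \frac{\left(1 + 6\right) - 3 \left(6 - 3\right)}{R + 14} = \frac{7 - 9}{14 + R} = - \frac{2}{14 + R}$)
$F{\left(25 \right)} + \sqrt{P{\left(5 \right)} + 2482} = 25 + \sqrt{- \frac{2}{14 + 5} + 2482} = 25 + \sqrt{- \frac{2}{19} + 2482} = 25 + \sqrt{\frac{47156}{19}} = 25 + \frac{2 \sqrt{223991}}{19}$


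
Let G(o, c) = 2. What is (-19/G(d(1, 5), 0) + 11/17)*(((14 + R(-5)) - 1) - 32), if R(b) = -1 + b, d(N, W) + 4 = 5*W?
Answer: 7525/34 ≈ 221.32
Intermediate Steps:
d(N, W) = -4 + 5*W
(-19/G(d(1, 5), 0) + 11/17)*(((14 + R(-5)) - 1) - 32) = (-19/2 + 11/17)*(((14 + (-1 - 5)) - 1) - 32) = (-19*½ + 11*(1/17))*(((14 - 6) - 1) - 32) = (-19/2 + 11/17)*((8 - 1) - 32) = -301*(7 - 32)/34 = -301/34*(-25) = 7525/34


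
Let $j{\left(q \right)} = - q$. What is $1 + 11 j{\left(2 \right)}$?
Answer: $-21$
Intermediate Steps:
$1 + 11 j{\left(2 \right)} = 1 + 11 \left(\left(-1\right) 2\right) = 1 + 11 \left(-2\right) = 1 - 22 = -21$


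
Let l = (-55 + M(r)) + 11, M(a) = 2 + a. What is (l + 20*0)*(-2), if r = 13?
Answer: 58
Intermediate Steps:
l = -29 (l = (-55 + (2 + 13)) + 11 = (-55 + 15) + 11 = -40 + 11 = -29)
(l + 20*0)*(-2) = (-29 + 20*0)*(-2) = (-29 + 0)*(-2) = -29*(-2) = 58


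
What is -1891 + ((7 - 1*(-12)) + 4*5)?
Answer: -1852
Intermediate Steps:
-1891 + ((7 - 1*(-12)) + 4*5) = -1891 + ((7 + 12) + 20) = -1891 + (19 + 20) = -1891 + 39 = -1852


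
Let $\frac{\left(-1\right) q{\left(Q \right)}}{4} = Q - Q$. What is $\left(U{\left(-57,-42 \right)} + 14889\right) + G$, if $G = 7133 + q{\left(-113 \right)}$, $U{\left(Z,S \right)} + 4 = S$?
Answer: $21976$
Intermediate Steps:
$q{\left(Q \right)} = 0$ ($q{\left(Q \right)} = - 4 \left(Q - Q\right) = \left(-4\right) 0 = 0$)
$U{\left(Z,S \right)} = -4 + S$
$G = 7133$ ($G = 7133 + 0 = 7133$)
$\left(U{\left(-57,-42 \right)} + 14889\right) + G = \left(\left(-4 - 42\right) + 14889\right) + 7133 = \left(-46 + 14889\right) + 7133 = 14843 + 7133 = 21976$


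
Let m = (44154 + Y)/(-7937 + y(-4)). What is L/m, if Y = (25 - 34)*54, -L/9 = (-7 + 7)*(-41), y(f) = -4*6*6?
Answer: 0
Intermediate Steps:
y(f) = -144 (y(f) = -24*6 = -144)
L = 0 (L = -9*(-7 + 7)*(-41) = -0*(-41) = -9*0 = 0)
Y = -486 (Y = -9*54 = -486)
m = -43668/8081 (m = (44154 - 486)/(-7937 - 144) = 43668/(-8081) = 43668*(-1/8081) = -43668/8081 ≈ -5.4038)
L/m = 0/(-43668/8081) = 0*(-8081/43668) = 0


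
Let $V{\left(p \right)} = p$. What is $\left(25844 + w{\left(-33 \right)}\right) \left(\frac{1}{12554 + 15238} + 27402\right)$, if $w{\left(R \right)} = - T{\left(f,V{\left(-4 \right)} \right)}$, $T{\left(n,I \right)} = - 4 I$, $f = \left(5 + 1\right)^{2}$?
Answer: $\frac{4917369577945}{6948} \approx 7.0774 \cdot 10^{8}$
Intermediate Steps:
$f = 36$ ($f = 6^{2} = 36$)
$w{\left(R \right)} = -16$ ($w{\left(R \right)} = - \left(-4\right) \left(-4\right) = \left(-1\right) 16 = -16$)
$\left(25844 + w{\left(-33 \right)}\right) \left(\frac{1}{12554 + 15238} + 27402\right) = \left(25844 - 16\right) \left(\frac{1}{12554 + 15238} + 27402\right) = 25828 \left(\frac{1}{27792} + 27402\right) = 25828 \cdot \frac{761556385}{27792} = \frac{4917369577945}{6948}$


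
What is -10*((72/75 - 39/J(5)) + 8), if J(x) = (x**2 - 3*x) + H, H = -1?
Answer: -694/15 ≈ -46.267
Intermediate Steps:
J(x) = -1 + x**2 - 3*x (J(x) = (x**2 - 3*x) - 1 = -1 + x**2 - 3*x)
-10*((72/75 - 39/J(5)) + 8) = -10*((72/75 - 39/(-1 + 5**2 - 3*5)) + 8) = -10*((72*(1/75) - 39/(-1 + 25 - 15)) + 8) = -10*((24/25 - 39/9) + 8) = -10*((24/25 - 39*1/9) + 8) = -10*((24/25 - 13/3) + 8) = -10*(-253/75 + 8) = -10*347/75 = -694/15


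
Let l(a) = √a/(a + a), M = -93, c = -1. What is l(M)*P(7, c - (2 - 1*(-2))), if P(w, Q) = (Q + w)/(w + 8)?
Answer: -I*√93/1395 ≈ -0.006913*I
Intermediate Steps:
l(a) = 1/(2*√a) (l(a) = √a/((2*a)) = (1/(2*a))*√a = 1/(2*√a))
P(w, Q) = (Q + w)/(8 + w)
l(M)*P(7, c - (2 - 1*(-2))) = (1/(2*√(-93)))*(((-1 - (2 - 1*(-2))) + 7)/(8 + 7)) = ((-I*√93/93)/2)*(((-1 - (2 + 2)) + 7)/15) = (-I*√93/186)*(((-1 - 1*4) + 7)/15) = (-I*√93/186)*(((-1 - 4) + 7)/15) = (-I*√93/186)*((-5 + 7)/15) = (-I*√93/186)*((1/15)*2) = -I*√93/186*(2/15) = -I*√93/1395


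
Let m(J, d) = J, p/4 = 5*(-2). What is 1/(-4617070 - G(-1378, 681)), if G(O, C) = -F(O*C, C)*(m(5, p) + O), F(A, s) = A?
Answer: 1/1283830844 ≈ 7.7892e-10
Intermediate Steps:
p = -40 (p = 4*(5*(-2)) = 4*(-10) = -40)
G(O, C) = -C*O*(5 + O) (G(O, C) = -O*C*(5 + O) = -C*O*(5 + O))
1/(-4617070 - G(-1378, 681)) = 1/(-4617070 - (-1)*681*(-1378)*(5 - 1378)) = 1/(-4617070 - (-1)*681*(-1378)*(-1373)) = 1/(-4617070 - 1*(-1288447914)) = 1/(-4617070 + 1288447914) = 1/1283830844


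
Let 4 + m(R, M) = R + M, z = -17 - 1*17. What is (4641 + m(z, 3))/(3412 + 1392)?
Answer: 2303/2402 ≈ 0.95878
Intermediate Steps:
z = -34 (z = -17 - 17 = -34)
m(R, M) = -4 + M + R (m(R, M) = -4 + (R + M) = -4 + (M + R) = -4 + M + R)
(4641 + m(z, 3))/(3412 + 1392) = (4641 + (-4 + 3 - 34))/(3412 + 1392) = (4641 - 35)/4804 = 4606*(1/4804) = 2303/2402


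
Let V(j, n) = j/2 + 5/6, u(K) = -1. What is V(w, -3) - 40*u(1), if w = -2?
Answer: 239/6 ≈ 39.833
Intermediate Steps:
V(j, n) = ⅚ + j/2 (V(j, n) = j*(½) + 5*(⅙) = j/2 + ⅚ = ⅚ + j/2)
V(w, -3) - 40*u(1) = (⅚ + (½)*(-2)) - 40*(-1) = (⅚ - 1) + 40 = -⅙ + 40 = 239/6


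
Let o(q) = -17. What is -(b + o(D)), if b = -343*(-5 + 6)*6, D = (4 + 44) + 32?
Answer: 2075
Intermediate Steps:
D = 80 (D = 48 + 32 = 80)
b = -2058 (b = -343*6 = -2058)
-(b + o(D)) = -(-2058 - 17) = -1*(-2075) = 2075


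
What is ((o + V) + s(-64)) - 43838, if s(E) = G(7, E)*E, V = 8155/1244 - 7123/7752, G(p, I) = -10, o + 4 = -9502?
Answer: -7473471103/141816 ≈ -52698.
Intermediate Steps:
o = -9506 (o = -4 - 9502 = -9506)
V = 799361/141816 (V = 8155*(1/1244) - 7123*1/7752 = 8155/1244 - 419/456 = 799361/141816 ≈ 5.6366)
s(E) = -10*E
((o + V) + s(-64)) - 43838 = ((-9506 + 799361/141816) - 10*(-64)) - 43838 = (-1347303535/141816 + 640) - 43838 = -1256541295/141816 - 43838 = -7473471103/141816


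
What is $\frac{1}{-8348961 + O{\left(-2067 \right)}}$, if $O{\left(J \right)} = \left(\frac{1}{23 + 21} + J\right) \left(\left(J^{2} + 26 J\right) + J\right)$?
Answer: $- \frac{11}{95965437561} \approx -1.1462 \cdot 10^{-10}$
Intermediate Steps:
$O{\left(J \right)} = \left(\frac{1}{44} + J\right) \left(J^{2} + 27 J\right)$
$\frac{1}{-8348961 + O{\left(-2067 \right)}} = \frac{1}{-8348961 + \frac{1}{44} \left(-2067\right) \left(27 + 44 \left(-2067\right)^{2} + 1189 \left(-2067\right)\right)} = \frac{1}{-8348961 + \frac{1}{44} \left(-2067\right) \left(27 + 44 \cdot 4272489 - 2457663\right)} = \frac{1}{-8348961 + \frac{1}{44} \left(-2067\right) \left(27 + 187989516 - 2457663\right)} = \frac{1}{-8348961 + \frac{1}{44} \left(-2067\right) 185531880} = \frac{1}{-8348961 - \frac{95873598990}{11}} = \frac{1}{- \frac{95965437561}{11}} = - \frac{11}{95965437561}$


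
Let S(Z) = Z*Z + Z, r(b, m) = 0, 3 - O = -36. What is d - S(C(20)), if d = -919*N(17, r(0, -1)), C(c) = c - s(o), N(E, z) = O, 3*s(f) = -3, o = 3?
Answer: -36303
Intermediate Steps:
O = 39 (O = 3 - 1*(-36) = 3 + 36 = 39)
s(f) = -1 (s(f) = (⅓)*(-3) = -1)
N(E, z) = 39
C(c) = 1 + c (C(c) = c - 1*(-1) = c + 1 = 1 + c)
d = -35841 (d = -919*39 = -35841)
S(Z) = Z + Z² (S(Z) = Z² + Z = Z + Z²)
d - S(C(20)) = -35841 - (1 + 20)*(1 + (1 + 20)) = -35841 - 21*(1 + 21) = -35841 - 21*22 = -35841 - 1*462 = -35841 - 462 = -36303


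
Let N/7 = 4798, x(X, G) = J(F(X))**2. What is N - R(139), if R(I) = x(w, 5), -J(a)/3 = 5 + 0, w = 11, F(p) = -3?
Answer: 33361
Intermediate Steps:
J(a) = -15 (J(a) = -3*(5 + 0) = -3*5 = -15)
x(X, G) = 225 (x(X, G) = (-15)**2 = 225)
R(I) = 225
N = 33586 (N = 7*4798 = 33586)
N - R(139) = 33586 - 1*225 = 33586 - 225 = 33361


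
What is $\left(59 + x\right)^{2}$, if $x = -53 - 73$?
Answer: $4489$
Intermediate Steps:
$x = -126$
$\left(59 + x\right)^{2} = \left(59 - 126\right)^{2} = \left(-67\right)^{2} = 4489$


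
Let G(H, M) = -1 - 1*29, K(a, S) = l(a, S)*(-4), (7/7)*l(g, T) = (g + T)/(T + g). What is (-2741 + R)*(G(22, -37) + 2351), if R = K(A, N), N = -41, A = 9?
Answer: -6371145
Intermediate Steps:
l(g, T) = 1 (l(g, T) = (g + T)/(T + g) = (T + g)/(T + g) = 1)
K(a, S) = -4 (K(a, S) = 1*(-4) = -4)
R = -4
G(H, M) = -30 (G(H, M) = -1 - 29 = -30)
(-2741 + R)*(G(22, -37) + 2351) = (-2741 - 4)*(-30 + 2351) = -2745*2321 = -6371145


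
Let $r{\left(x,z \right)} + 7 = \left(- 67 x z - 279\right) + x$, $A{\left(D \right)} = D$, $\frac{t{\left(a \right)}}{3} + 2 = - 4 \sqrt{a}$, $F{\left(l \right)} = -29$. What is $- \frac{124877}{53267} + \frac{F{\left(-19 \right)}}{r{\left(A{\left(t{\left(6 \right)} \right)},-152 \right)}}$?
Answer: $- \frac{2680411785036599}{1143334894168732} + \frac{886095 \sqrt{6}}{21464225396} \approx -2.3443$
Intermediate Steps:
$t{\left(a \right)} = -6 - 12 \sqrt{a}$ ($t{\left(a \right)} = -6 + 3 \left(- 4 \sqrt{a}\right) = -6 - 12 \sqrt{a}$)
$r{\left(x,z \right)} = -286 + x - 67 x z$ ($r{\left(x,z \right)} = -7 + \left(\left(- 67 x z - 279\right) + x\right) = -7 - \left(279 - x + 67 x z\right) = -286 + x - 67 x z$)
$- \frac{124877}{53267} + \frac{F{\left(-19 \right)}}{r{\left(A{\left(t{\left(6 \right)} \right)},-152 \right)}} = - \frac{124877}{53267} - \frac{29}{-286 - \left(6 + 12 \sqrt{6}\right) - 67 \left(-6 - 12 \sqrt{6}\right) \left(-152\right)} = \left(-124877\right) \frac{1}{53267} - \frac{29}{-286 - \left(6 + 12 \sqrt{6}\right) - \left(61104 + 122208 \sqrt{6}\right)} = - \frac{124877}{53267} - \frac{29}{-61396 - 122220 \sqrt{6}}$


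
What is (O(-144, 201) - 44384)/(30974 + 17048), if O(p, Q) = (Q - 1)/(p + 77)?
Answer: -1486964/1608737 ≈ -0.92430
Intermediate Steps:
O(p, Q) = (-1 + Q)/(77 + p)
(O(-144, 201) - 44384)/(30974 + 17048) = ((-1 + 201)/(77 - 144) - 44384)/(30974 + 17048) = (200/(-67) - 44384)/48022 = (-1/67*200 - 44384)*(1/48022) = (-200/67 - 44384)*(1/48022) = -2973928/67*1/48022 = -1486964/1608737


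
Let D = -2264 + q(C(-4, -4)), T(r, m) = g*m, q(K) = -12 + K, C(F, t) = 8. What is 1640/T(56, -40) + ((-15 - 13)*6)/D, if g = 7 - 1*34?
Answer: 43/27 ≈ 1.5926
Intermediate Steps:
g = -27 (g = 7 - 34 = -27)
T(r, m) = -27*m
D = -2268 (D = -2264 + (-12 + 8) = -2264 - 4 = -2268)
1640/T(56, -40) + ((-15 - 13)*6)/D = 1640/((-27*(-40))) + ((-15 - 13)*6)/(-2268) = 1640/1080 - 28*6*(-1/2268) = 1640*(1/1080) - 168*(-1/2268) = 41/27 + 2/27 = 43/27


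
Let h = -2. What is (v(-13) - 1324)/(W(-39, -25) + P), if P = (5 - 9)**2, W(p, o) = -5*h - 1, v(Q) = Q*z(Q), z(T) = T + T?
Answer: -986/25 ≈ -39.440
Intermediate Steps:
z(T) = 2*T
v(Q) = 2*Q**2 (v(Q) = Q*(2*Q) = 2*Q**2)
W(p, o) = 9 (W(p, o) = -5*(-2) - 1 = 10 - 1 = 9)
P = 16 (P = (-4)**2 = 16)
(v(-13) - 1324)/(W(-39, -25) + P) = (2*(-13)**2 - 1324)/(9 + 16) = (2*169 - 1324)/25 = (338 - 1324)*(1/25) = -986*1/25 = -986/25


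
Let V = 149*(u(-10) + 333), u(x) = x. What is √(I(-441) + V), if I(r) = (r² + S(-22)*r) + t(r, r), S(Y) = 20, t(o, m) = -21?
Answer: √233767 ≈ 483.49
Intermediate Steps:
I(r) = -21 + r² + 20*r (I(r) = (r² + 20*r) - 21 = -21 + r² + 20*r)
V = 48127 (V = 149*(-10 + 333) = 149*323 = 48127)
√(I(-441) + V) = √((-21 + (-441)² + 20*(-441)) + 48127) = √((-21 + 194481 - 8820) + 48127) = √(185640 + 48127) = √233767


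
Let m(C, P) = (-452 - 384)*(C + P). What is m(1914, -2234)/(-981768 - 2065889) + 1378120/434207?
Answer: 214940947800/69648105421 ≈ 3.0861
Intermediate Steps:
m(C, P) = -836*C - 836*P (m(C, P) = -836*(C + P) = -836*C - 836*P)
m(1914, -2234)/(-981768 - 2065889) + 1378120/434207 = (-836*1914 - 836*(-2234))/(-981768 - 2065889) + 1378120/434207 = (-1600104 + 1867624)/(-3047657) + 1378120*(1/434207) = 267520*(-1/3047657) + 1378120/434207 = -14080/160403 + 1378120/434207 = 214940947800/69648105421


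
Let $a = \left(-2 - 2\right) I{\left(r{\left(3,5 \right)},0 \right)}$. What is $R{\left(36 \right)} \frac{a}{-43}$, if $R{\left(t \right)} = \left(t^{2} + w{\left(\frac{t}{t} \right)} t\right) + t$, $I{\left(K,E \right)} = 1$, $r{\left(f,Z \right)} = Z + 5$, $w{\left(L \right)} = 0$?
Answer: $\frac{5328}{43} \approx 123.91$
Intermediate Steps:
$r{\left(f,Z \right)} = 5 + Z$
$R{\left(t \right)} = t + t^{2}$ ($R{\left(t \right)} = \left(t^{2} + 0 t\right) + t = \left(t^{2} + 0\right) + t = t^{2} + t = t + t^{2}$)
$a = -4$ ($a = \left(-2 - 2\right) 1 = \left(-4\right) 1 = -4$)
$R{\left(36 \right)} \frac{a}{-43} = 36 \left(1 + 36\right) \left(- \frac{4}{-43}\right) = 36 \cdot 37 \left(\left(-4\right) \left(- \frac{1}{43}\right)\right) = 1332 \cdot \frac{4}{43} = \frac{5328}{43}$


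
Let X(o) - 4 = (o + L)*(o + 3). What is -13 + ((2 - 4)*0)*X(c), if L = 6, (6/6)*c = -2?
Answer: -13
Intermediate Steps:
c = -2
X(o) = 4 + (3 + o)*(6 + o) (X(o) = 4 + (o + 6)*(o + 3) = 4 + (6 + o)*(3 + o) = 4 + (3 + o)*(6 + o))
-13 + ((2 - 4)*0)*X(c) = -13 + ((2 - 4)*0)*(22 + (-2)² + 9*(-2)) = -13 + (-2*0)*(22 + 4 - 18) = -13 + 0*8 = -13 + 0 = -13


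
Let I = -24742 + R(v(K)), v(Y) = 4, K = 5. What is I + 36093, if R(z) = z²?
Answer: 11367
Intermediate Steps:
I = -24726 (I = -24742 + 4² = -24742 + 16 = -24726)
I + 36093 = -24726 + 36093 = 11367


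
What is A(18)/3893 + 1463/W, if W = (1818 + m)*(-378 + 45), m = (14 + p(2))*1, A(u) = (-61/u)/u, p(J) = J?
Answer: -14941133/6113676204 ≈ -0.0024439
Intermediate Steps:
A(u) = -61/u**2
m = 16 (m = (14 + 2)*1 = 16*1 = 16)
W = -610722 (W = (1818 + 16)*(-378 + 45) = 1834*(-333) = -610722)
A(18)/3893 + 1463/W = -61/18**2/3893 + 1463/(-610722) = -61*1/324*(1/3893) + 1463*(-1/610722) = -61/324*1/3893 - 209/87246 = -61/1261332 - 209/87246 = -14941133/6113676204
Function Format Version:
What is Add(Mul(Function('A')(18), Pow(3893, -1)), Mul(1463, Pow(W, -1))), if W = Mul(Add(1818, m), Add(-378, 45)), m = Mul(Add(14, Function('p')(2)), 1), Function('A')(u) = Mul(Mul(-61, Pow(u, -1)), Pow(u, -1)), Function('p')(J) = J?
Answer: Rational(-14941133, 6113676204) ≈ -0.0024439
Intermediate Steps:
Function('A')(u) = Mul(-61, Pow(u, -2))
m = 16 (m = Mul(Add(14, 2), 1) = Mul(16, 1) = 16)
W = -610722 (W = Mul(Add(1818, 16), Add(-378, 45)) = Mul(1834, -333) = -610722)
Add(Mul(Function('A')(18), Pow(3893, -1)), Mul(1463, Pow(W, -1))) = Add(Mul(Mul(-61, Pow(18, -2)), Pow(3893, -1)), Mul(1463, Pow(-610722, -1))) = Add(Mul(Mul(-61, Rational(1, 324)), Rational(1, 3893)), Mul(1463, Rational(-1, 610722))) = Add(Mul(Rational(-61, 324), Rational(1, 3893)), Rational(-209, 87246)) = Add(Rational(-61, 1261332), Rational(-209, 87246)) = Rational(-14941133, 6113676204)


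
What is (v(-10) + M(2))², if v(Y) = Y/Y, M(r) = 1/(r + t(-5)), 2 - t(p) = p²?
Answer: 400/441 ≈ 0.90703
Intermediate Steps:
t(p) = 2 - p²
M(r) = 1/(-23 + r) (M(r) = 1/(r + (2 - 1*(-5)²)) = 1/(r + (2 - 1*25)) = 1/(r + (2 - 25)) = 1/(r - 23) = 1/(-23 + r))
v(Y) = 1
(v(-10) + M(2))² = (1 + 1/(-23 + 2))² = (1 + 1/(-21))² = (1 - 1/21)² = (20/21)² = 400/441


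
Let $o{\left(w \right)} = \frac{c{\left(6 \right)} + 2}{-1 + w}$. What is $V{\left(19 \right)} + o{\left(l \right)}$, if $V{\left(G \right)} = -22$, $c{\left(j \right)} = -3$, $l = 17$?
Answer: $- \frac{353}{16} \approx -22.063$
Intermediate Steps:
$o{\left(w \right)} = - \frac{1}{-1 + w}$ ($o{\left(w \right)} = \frac{-3 + 2}{-1 + w} = - \frac{1}{-1 + w}$)
$V{\left(19 \right)} + o{\left(l \right)} = -22 - \frac{1}{-1 + 17} = -22 - \frac{1}{16} = - \frac{353}{16}$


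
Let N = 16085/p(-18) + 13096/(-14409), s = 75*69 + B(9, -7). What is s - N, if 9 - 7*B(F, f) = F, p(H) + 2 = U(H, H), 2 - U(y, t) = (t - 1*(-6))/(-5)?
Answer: 684599959/57636 ≈ 11878.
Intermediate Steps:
U(y, t) = 16/5 + t/5 (U(y, t) = 2 - (t - 1*(-6))/(-5) = 2 - (t + 6)*(-1)/5 = 2 - (6 + t)*(-1)/5 = 2 - (-6/5 - t/5) = 2 + (6/5 + t/5) = 16/5 + t/5)
p(H) = 6/5 + H/5 (p(H) = -2 + (16/5 + H/5) = 6/5 + H/5)
B(F, f) = 9/7 - F/7
s = 5175 (s = 75*69 + (9/7 - ⅐*9) = 5175 + (9/7 - 9/7) = 5175 + 0 = 5175)
N = -386333659/57636 (N = 16085/(6/5 + (⅕)*(-18)) + 13096/(-14409) = 16085/(6/5 - 18/5) + 13096*(-1/14409) = 16085/(-12/5) - 13096/14409 = 16085*(-5/12) - 13096/14409 = -80425/12 - 13096/14409 = -386333659/57636 ≈ -6703.0)
s - N = 5175 - 1*(-386333659/57636) = 5175 + 386333659/57636 = 684599959/57636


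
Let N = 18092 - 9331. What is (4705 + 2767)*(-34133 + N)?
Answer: -189579584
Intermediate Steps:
N = 8761
(4705 + 2767)*(-34133 + N) = (4705 + 2767)*(-34133 + 8761) = 7472*(-25372) = -189579584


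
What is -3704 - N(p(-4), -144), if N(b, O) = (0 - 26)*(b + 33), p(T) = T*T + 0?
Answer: -2430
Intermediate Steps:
p(T) = T**2 (p(T) = T**2 + 0 = T**2)
N(b, O) = -858 - 26*b (N(b, O) = -26*(33 + b) = -858 - 26*b)
-3704 - N(p(-4), -144) = -3704 - (-858 - 26*(-4)**2) = -3704 - (-858 - 26*16) = -3704 - (-858 - 416) = -3704 - 1*(-1274) = -3704 + 1274 = -2430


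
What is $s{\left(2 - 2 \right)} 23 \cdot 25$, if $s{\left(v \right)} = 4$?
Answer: $2300$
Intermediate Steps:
$s{\left(2 - 2 \right)} 23 \cdot 25 = 4 \cdot 23 \cdot 25 = 92 \cdot 25 = 2300$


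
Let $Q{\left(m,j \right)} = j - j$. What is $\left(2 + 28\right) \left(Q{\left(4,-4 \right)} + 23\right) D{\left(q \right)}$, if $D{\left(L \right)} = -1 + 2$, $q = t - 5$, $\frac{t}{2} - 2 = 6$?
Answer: $690$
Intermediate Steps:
$t = 16$ ($t = 4 + 2 \cdot 6 = 4 + 12 = 16$)
$Q{\left(m,j \right)} = 0$
$q = 11$ ($q = 16 - 5 = 11$)
$D{\left(L \right)} = 1$
$\left(2 + 28\right) \left(Q{\left(4,-4 \right)} + 23\right) D{\left(q \right)} = \left(2 + 28\right) \left(0 + 23\right) 1 = 30 \cdot 23 \cdot 1 = 690 \cdot 1 = 690$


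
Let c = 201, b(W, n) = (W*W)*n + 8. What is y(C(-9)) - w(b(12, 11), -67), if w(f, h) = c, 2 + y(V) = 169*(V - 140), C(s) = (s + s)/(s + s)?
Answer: -23694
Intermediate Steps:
C(s) = 1 (C(s) = (2*s)/((2*s)) = (2*s)*(1/(2*s)) = 1)
b(W, n) = 8 + n*W² (b(W, n) = W²*n + 8 = n*W² + 8 = 8 + n*W²)
y(V) = -23662 + 169*V (y(V) = -2 + 169*(V - 140) = -2 + 169*(-140 + V) = -2 + (-23660 + 169*V) = -23662 + 169*V)
w(f, h) = 201
y(C(-9)) - w(b(12, 11), -67) = (-23662 + 169*1) - 1*201 = (-23662 + 169) - 201 = -23493 - 201 = -23694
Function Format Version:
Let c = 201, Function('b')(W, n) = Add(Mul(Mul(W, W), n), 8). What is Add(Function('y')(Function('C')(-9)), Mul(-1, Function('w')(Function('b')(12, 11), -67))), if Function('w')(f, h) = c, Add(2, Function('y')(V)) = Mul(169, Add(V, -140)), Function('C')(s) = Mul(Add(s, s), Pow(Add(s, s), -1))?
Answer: -23694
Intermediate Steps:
Function('C')(s) = 1 (Function('C')(s) = Mul(Mul(2, s), Pow(Mul(2, s), -1)) = Mul(Mul(2, s), Mul(Rational(1, 2), Pow(s, -1))) = 1)
Function('b')(W, n) = Add(8, Mul(n, Pow(W, 2))) (Function('b')(W, n) = Add(Mul(Pow(W, 2), n), 8) = Add(Mul(n, Pow(W, 2)), 8) = Add(8, Mul(n, Pow(W, 2))))
Function('y')(V) = Add(-23662, Mul(169, V)) (Function('y')(V) = Add(-2, Mul(169, Add(V, -140))) = Add(-2, Mul(169, Add(-140, V))) = Add(-2, Add(-23660, Mul(169, V))) = Add(-23662, Mul(169, V)))
Function('w')(f, h) = 201
Add(Function('y')(Function('C')(-9)), Mul(-1, Function('w')(Function('b')(12, 11), -67))) = Add(Add(-23662, Mul(169, 1)), Mul(-1, 201)) = Add(Add(-23662, 169), -201) = Add(-23493, -201) = -23694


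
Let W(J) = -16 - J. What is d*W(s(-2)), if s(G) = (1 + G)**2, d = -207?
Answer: 3519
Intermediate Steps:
d*W(s(-2)) = -207*(-16 - (1 - 2)**2) = -207*(-16 - 1*(-1)**2) = -207*(-16 - 1*1) = -207*(-16 - 1) = -207*(-17) = 3519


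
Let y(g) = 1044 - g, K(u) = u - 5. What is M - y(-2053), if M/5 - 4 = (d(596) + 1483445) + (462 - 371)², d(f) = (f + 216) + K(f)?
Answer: 7462568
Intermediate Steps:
K(u) = -5 + u
d(f) = 211 + 2*f (d(f) = (f + 216) + (-5 + f) = (216 + f) + (-5 + f) = 211 + 2*f)
M = 7465665 (M = 20 + 5*(((211 + 2*596) + 1483445) + (462 - 371)²) = 20 + 5*(((211 + 1192) + 1483445) + 91²) = 20 + 5*((1403 + 1483445) + 8281) = 20 + 5*(1484848 + 8281) = 20 + 5*1493129 = 20 + 7465645 = 7465665)
M - y(-2053) = 7465665 - (1044 - 1*(-2053)) = 7465665 - (1044 + 2053) = 7465665 - 1*3097 = 7465665 - 3097 = 7462568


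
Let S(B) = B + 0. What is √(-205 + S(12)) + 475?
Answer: 475 + I*√193 ≈ 475.0 + 13.892*I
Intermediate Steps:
S(B) = B
√(-205 + S(12)) + 475 = √(-205 + 12) + 475 = √(-193) + 475 = I*√193 + 475 = 475 + I*√193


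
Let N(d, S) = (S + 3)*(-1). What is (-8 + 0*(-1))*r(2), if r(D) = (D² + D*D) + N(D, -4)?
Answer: -72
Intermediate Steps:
N(d, S) = -3 - S (N(d, S) = (3 + S)*(-1) = -3 - S)
r(D) = 1 + 2*D² (r(D) = (D² + D*D) + (-3 - 1*(-4)) = (D² + D²) + (-3 + 4) = 2*D² + 1 = 1 + 2*D²)
(-8 + 0*(-1))*r(2) = (-8 + 0*(-1))*(1 + 2*2²) = (-8 + 0)*(1 + 2*4) = -8*(1 + 8) = -8*9 = -72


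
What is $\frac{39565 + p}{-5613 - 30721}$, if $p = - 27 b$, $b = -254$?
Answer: $- \frac{46423}{36334} \approx -1.2777$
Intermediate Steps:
$p = 6858$ ($p = \left(-27\right) \left(-254\right) = 6858$)
$\frac{39565 + p}{-5613 - 30721} = \frac{39565 + 6858}{-5613 - 30721} = \frac{46423}{-36334} = 46423 \left(- \frac{1}{36334}\right) = - \frac{46423}{36334}$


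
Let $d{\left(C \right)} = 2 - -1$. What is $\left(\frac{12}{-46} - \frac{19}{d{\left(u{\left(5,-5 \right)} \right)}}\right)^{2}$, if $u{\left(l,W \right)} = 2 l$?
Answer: $\frac{207025}{4761} \approx 43.484$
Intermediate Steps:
$d{\left(C \right)} = 3$ ($d{\left(C \right)} = 2 + 1 = 3$)
$\left(\frac{12}{-46} - \frac{19}{d{\left(u{\left(5,-5 \right)} \right)}}\right)^{2} = \left(\frac{12}{-46} - \frac{19}{3}\right)^{2} = \left(12 \left(- \frac{1}{46}\right) - \frac{19}{3}\right)^{2} = \left(- \frac{6}{23} - \frac{19}{3}\right)^{2} = \left(- \frac{455}{69}\right)^{2} = \frac{207025}{4761}$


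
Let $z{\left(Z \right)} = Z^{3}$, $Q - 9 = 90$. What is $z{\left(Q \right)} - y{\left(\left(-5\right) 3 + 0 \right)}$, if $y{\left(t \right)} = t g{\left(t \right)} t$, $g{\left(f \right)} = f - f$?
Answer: $970299$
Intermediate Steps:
$g{\left(f \right)} = 0$
$Q = 99$ ($Q = 9 + 90 = 99$)
$y{\left(t \right)} = 0$ ($y{\left(t \right)} = t 0 t = 0 t = 0$)
$z{\left(Q \right)} - y{\left(\left(-5\right) 3 + 0 \right)} = 99^{3} - 0 = 970299 + 0 = 970299$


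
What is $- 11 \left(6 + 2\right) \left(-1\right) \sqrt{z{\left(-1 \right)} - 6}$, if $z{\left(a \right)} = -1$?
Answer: $88 i \sqrt{7} \approx 232.83 i$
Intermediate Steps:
$- 11 \left(6 + 2\right) \left(-1\right) \sqrt{z{\left(-1 \right)} - 6} = - 11 \left(6 + 2\right) \left(-1\right) \sqrt{-1 - 6} = - 11 \cdot 8 \left(-1\right) \sqrt{-7} = \left(-11\right) \left(-8\right) i \sqrt{7} = 88 i \sqrt{7}$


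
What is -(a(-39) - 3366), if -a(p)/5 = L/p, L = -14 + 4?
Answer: 131324/39 ≈ 3367.3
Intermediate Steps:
L = -10
a(p) = 50/p (a(p) = -(-50)/p = 50/p)
-(a(-39) - 3366) = -(50/(-39) - 3366) = -(50*(-1/39) - 3366) = -(-50/39 - 3366) = -1*(-131324/39) = 131324/39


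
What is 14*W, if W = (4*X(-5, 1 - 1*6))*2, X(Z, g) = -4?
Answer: -448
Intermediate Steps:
W = -32 (W = (4*(-4))*2 = -16*2 = -32)
14*W = 14*(-32) = -448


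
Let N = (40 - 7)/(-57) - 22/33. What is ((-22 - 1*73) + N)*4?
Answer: -21944/57 ≈ -384.98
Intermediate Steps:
N = -71/57 (N = 33*(-1/57) - 22*1/33 = -11/19 - ⅔ = -71/57 ≈ -1.2456)
((-22 - 1*73) + N)*4 = ((-22 - 1*73) - 71/57)*4 = ((-22 - 73) - 71/57)*4 = (-95 - 71/57)*4 = -5486/57*4 = -21944/57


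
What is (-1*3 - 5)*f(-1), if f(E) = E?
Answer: 8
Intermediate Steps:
(-1*3 - 5)*f(-1) = (-1*3 - 5)*(-1) = (-3 - 5)*(-1) = -8*(-1) = 8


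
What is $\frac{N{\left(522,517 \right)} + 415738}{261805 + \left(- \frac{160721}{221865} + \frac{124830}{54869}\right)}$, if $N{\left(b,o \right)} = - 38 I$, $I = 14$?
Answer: $\frac{2527257338738055}{1593552420846913} \approx 1.5859$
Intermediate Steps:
$N{\left(b,o \right)} = -532$ ($N{\left(b,o \right)} = \left(-38\right) 14 = -532$)
$\frac{N{\left(522,517 \right)} + 415738}{261805 + \left(- \frac{160721}{221865} + \frac{124830}{54869}\right)} = \frac{-532 + 415738}{261805 + \left(- \frac{160721}{221865} + \frac{124830}{54869}\right)} = \frac{415206}{261805 + \left(\left(-160721\right) \frac{1}{221865} + 124830 \cdot \frac{1}{54869}\right)} = \frac{415206}{261805 + \left(- \frac{160721}{221865} + \frac{124830}{54869}\right)} = \frac{415206}{261805 + \frac{18876807401}{12173510685}} = \frac{415206}{\frac{3187104841693826}{12173510685}} = 415206 \cdot \frac{12173510685}{3187104841693826} = \frac{2527257338738055}{1593552420846913}$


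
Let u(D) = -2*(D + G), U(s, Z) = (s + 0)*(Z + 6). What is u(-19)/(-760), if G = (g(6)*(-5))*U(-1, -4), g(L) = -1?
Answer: -29/380 ≈ -0.076316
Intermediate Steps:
U(s, Z) = s*(6 + Z)
G = -10 (G = (-1*(-5))*(-(6 - 4)) = 5*(-1*2) = 5*(-2) = -10)
u(D) = 20 - 2*D (u(D) = -2*(D - 10) = -2*(-10 + D) = 20 - 2*D)
u(-19)/(-760) = (20 - 2*(-19))/(-760) = (20 + 38)*(-1/760) = 58*(-1/760) = -29/380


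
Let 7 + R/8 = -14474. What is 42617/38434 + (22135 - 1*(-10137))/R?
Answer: 462094021/556562754 ≈ 0.83026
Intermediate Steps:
R = -115848 (R = -56 + 8*(-14474) = -56 - 115792 = -115848)
42617/38434 + (22135 - 1*(-10137))/R = 42617/38434 + (22135 - 1*(-10137))/(-115848) = 42617*(1/38434) + (22135 + 10137)*(-1/115848) = 42617/38434 + 32272*(-1/115848) = 42617/38434 - 4034/14481 = 462094021/556562754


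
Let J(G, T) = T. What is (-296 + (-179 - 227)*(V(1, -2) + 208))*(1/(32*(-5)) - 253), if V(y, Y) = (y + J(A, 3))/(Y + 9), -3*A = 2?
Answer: 214994591/10 ≈ 2.1499e+7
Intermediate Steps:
A = -2/3 (A = -1/3*2 = -2/3 ≈ -0.66667)
V(y, Y) = (3 + y)/(9 + Y) (V(y, Y) = (y + 3)/(Y + 9) = (3 + y)/(9 + Y))
(-296 + (-179 - 227)*(V(1, -2) + 208))*(1/(32*(-5)) - 253) = (-296 + (-179 - 227)*((3 + 1)/(9 - 2) + 208))*(1/(32*(-5)) - 253) = (-296 - 406*(4/7 + 208))*(1/(-160) - 253) = (-296 - 406*((1/7)*4 + 208))*(-1/160 - 253) = (-296 - 406*(4/7 + 208))*(-40481/160) = (-296 - 406*1460/7)*(-40481/160) = (-296 - 84680)*(-40481/160) = -84976*(-40481/160) = 214994591/10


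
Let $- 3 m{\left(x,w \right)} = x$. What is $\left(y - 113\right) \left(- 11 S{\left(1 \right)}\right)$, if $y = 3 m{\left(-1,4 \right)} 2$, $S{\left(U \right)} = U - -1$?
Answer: $2442$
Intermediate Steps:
$S{\left(U \right)} = 1 + U$ ($S{\left(U \right)} = U + 1 = 1 + U$)
$m{\left(x,w \right)} = - \frac{x}{3}$
$y = 2$ ($y = 3 \left(\left(- \frac{1}{3}\right) \left(-1\right)\right) 2 = 3 \cdot \frac{1}{3} \cdot 2 = 1 \cdot 2 = 2$)
$\left(y - 113\right) \left(- 11 S{\left(1 \right)}\right) = \left(2 - 113\right) \left(- 11 \left(1 + 1\right)\right) = - 111 \left(\left(-11\right) 2\right) = \left(-111\right) \left(-22\right) = 2442$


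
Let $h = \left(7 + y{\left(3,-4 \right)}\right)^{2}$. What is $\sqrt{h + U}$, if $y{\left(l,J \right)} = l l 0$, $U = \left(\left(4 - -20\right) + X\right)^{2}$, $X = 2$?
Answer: $5 \sqrt{29} \approx 26.926$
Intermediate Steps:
$U = 676$ ($U = \left(\left(4 - -20\right) + 2\right)^{2} = \left(\left(4 + 20\right) + 2\right)^{2} = \left(24 + 2\right)^{2} = 26^{2} = 676$)
$y{\left(l,J \right)} = 0$ ($y{\left(l,J \right)} = l^{2} \cdot 0 = 0$)
$h = 49$ ($h = \left(7 + 0\right)^{2} = 7^{2} = 49$)
$\sqrt{h + U} = \sqrt{49 + 676} = \sqrt{725} = 5 \sqrt{29}$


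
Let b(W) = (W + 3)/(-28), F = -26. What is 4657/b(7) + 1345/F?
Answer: -1701873/130 ≈ -13091.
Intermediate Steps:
b(W) = -3/28 - W/28 (b(W) = (3 + W)*(-1/28) = -3/28 - W/28)
4657/b(7) + 1345/F = 4657/(-3/28 - 1/28*7) + 1345/(-26) = 4657/(-3/28 - ¼) + 1345*(-1/26) = 4657/(-5/14) - 1345/26 = 4657*(-14/5) - 1345/26 = -65198/5 - 1345/26 = -1701873/130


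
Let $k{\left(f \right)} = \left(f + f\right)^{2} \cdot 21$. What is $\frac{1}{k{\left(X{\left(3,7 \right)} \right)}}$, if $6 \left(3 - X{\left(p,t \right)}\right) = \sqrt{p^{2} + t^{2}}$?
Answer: $\frac{3}{7 \left(18 - \sqrt{58}\right)^{2}} \approx 0.0039744$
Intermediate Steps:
$X{\left(p,t \right)} = 3 - \frac{\sqrt{p^{2} + t^{2}}}{6}$
$k{\left(f \right)} = 84 f^{2}$ ($k{\left(f \right)} = \left(2 f\right)^{2} \cdot 21 = 4 f^{2} \cdot 21 = 84 f^{2}$)
$\frac{1}{k{\left(X{\left(3,7 \right)} \right)}} = \frac{1}{84 \left(3 - \frac{\sqrt{3^{2} + 7^{2}}}{6}\right)^{2}} = \frac{1}{84 \left(3 - \frac{\sqrt{9 + 49}}{6}\right)^{2}} = \frac{1}{84 \left(3 - \frac{\sqrt{58}}{6}\right)^{2}}$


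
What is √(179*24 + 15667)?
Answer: √19963 ≈ 141.29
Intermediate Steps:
√(179*24 + 15667) = √(4296 + 15667) = √19963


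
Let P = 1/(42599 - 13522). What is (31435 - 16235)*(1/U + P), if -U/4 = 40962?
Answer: 256064900/595526037 ≈ 0.42998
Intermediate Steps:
U = -163848 (U = -4*40962 = -163848)
P = 1/29077 ≈ 3.4391e-5
(31435 - 16235)*(1/U + P) = (31435 - 16235)*(1/(-163848) + 1/29077) = 15200*(-1/163848 + 1/29077) = 15200*(134771/4764208296) = 256064900/595526037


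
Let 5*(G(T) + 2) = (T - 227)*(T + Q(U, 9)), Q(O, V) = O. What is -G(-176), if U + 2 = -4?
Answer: -73336/5 ≈ -14667.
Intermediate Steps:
U = -6 (U = -2 - 4 = -6)
G(T) = -2 + (-227 + T)*(-6 + T)/5 (G(T) = -2 + ((T - 227)*(T - 6))/5 = -2 + ((-227 + T)*(-6 + T))/5 = -2 + (-227 + T)*(-6 + T)/5)
-G(-176) = -(1352/5 - 233/5*(-176) + (1/5)*(-176)**2) = -(1352/5 + 41008/5 + (1/5)*30976) = -(1352/5 + 41008/5 + 30976/5) = -1*73336/5 = -73336/5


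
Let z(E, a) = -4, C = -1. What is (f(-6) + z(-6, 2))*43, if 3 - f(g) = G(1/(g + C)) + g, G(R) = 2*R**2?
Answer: 10449/49 ≈ 213.24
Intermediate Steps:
f(g) = 3 - g - 2/(-1 + g)**2 (f(g) = 3 - (2*(1/(g - 1))**2 + g) = 3 - (2*(1/(-1 + g))**2 + g) = 3 - (2/(-1 + g)**2 + g) = 3 - (g + 2/(-1 + g)**2) = 3 + (-g - 2/(-1 + g)**2) = 3 - g - 2/(-1 + g)**2)
(f(-6) + z(-6, 2))*43 = ((3 - 1*(-6) - 2/(-1 - 6)**2) - 4)*43 = ((3 + 6 - 2/(-7)**2) - 4)*43 = ((3 + 6 - 2*1/49) - 4)*43 = ((3 + 6 - 2/49) - 4)*43 = (439/49 - 4)*43 = (243/49)*43 = 10449/49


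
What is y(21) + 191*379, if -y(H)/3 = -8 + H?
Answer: 72350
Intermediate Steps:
y(H) = 24 - 3*H (y(H) = -3*(-8 + H) = 24 - 3*H)
y(21) + 191*379 = (24 - 3*21) + 191*379 = (24 - 63) + 72389 = -39 + 72389 = 72350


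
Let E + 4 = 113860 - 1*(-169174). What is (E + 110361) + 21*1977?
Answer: 434908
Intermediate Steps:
E = 283030 (E = -4 + (113860 - 1*(-169174)) = -4 + (113860 + 169174) = -4 + 283034 = 283030)
(E + 110361) + 21*1977 = (283030 + 110361) + 21*1977 = 393391 + 41517 = 434908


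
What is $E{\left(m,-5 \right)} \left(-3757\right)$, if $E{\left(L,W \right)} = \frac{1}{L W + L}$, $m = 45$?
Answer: $\frac{3757}{180} \approx 20.872$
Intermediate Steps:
$E{\left(L,W \right)} = \frac{1}{L + L W}$
$E{\left(m,-5 \right)} \left(-3757\right) = \frac{1}{45 \left(1 - 5\right)} \left(-3757\right) = \frac{1}{45 \left(-4\right)} \left(-3757\right) = \frac{1}{45} \left(- \frac{1}{4}\right) \left(-3757\right) = \left(- \frac{1}{180}\right) \left(-3757\right) = \frac{3757}{180}$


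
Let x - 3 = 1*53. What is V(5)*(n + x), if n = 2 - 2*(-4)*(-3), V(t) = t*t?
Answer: 850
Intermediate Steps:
x = 56 (x = 3 + 1*53 = 3 + 53 = 56)
V(t) = t²
n = -22 (n = 2 + 8*(-3) = 2 - 24 = -22)
V(5)*(n + x) = 5²*(-22 + 56) = 25*34 = 850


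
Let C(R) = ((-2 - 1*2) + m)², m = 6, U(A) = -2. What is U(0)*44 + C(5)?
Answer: -84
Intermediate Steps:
C(R) = 4 (C(R) = ((-2 - 1*2) + 6)² = ((-2 - 2) + 6)² = (-4 + 6)² = 2² = 4)
U(0)*44 + C(5) = -2*44 + 4 = -88 + 4 = -84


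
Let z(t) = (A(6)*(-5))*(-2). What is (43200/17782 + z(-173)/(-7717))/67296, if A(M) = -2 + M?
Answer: 20791445/577162856964 ≈ 3.6024e-5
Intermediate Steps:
z(t) = 40 (z(t) = ((-2 + 6)*(-5))*(-2) = (4*(-5))*(-2) = -20*(-2) = 40)
(43200/17782 + z(-173)/(-7717))/67296 = (43200/17782 + 40/(-7717))/67296 = (43200*(1/17782) + 40*(-1/7717))*(1/67296) = (21600/8891 - 40/7717)*(1/67296) = (166331560/68611847)*(1/67296) = 20791445/577162856964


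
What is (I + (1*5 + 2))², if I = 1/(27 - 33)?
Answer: 1681/36 ≈ 46.694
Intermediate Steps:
I = -⅙ (I = 1/(-6) = -⅙ ≈ -0.16667)
(I + (1*5 + 2))² = (-⅙ + (1*5 + 2))² = (-⅙ + (5 + 2))² = (-⅙ + 7)² = (41/6)² = 1681/36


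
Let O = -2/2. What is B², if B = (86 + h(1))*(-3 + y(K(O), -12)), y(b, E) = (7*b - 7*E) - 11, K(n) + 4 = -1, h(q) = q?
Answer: 9272025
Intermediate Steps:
O = -1 (O = -2*½ = -1)
K(n) = -5 (K(n) = -4 - 1 = -5)
y(b, E) = -11 - 7*E + 7*b (y(b, E) = (-7*E + 7*b) - 11 = -11 - 7*E + 7*b)
B = 3045 (B = (86 + 1)*(-3 + (-11 - 7*(-12) + 7*(-5))) = 87*(-3 + (-11 + 84 - 35)) = 87*(-3 + 38) = 87*35 = 3045)
B² = 3045² = 9272025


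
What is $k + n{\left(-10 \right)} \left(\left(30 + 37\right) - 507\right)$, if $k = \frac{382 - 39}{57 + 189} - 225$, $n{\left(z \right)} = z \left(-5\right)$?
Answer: $- \frac{5467007}{246} \approx -22224.0$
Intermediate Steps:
$n{\left(z \right)} = - 5 z$
$k = - \frac{55007}{246}$ ($k = \frac{343}{246} - 225 = - \frac{55007}{246} \approx -223.61$)
$k + n{\left(-10 \right)} \left(\left(30 + 37\right) - 507\right) = - \frac{55007}{246} + \left(-5\right) \left(-10\right) \left(\left(30 + 37\right) - 507\right) = - \frac{55007}{246} + 50 \left(67 - 507\right) = - \frac{55007}{246} + 50 \left(-440\right) = - \frac{55007}{246} - 22000 = - \frac{5467007}{246}$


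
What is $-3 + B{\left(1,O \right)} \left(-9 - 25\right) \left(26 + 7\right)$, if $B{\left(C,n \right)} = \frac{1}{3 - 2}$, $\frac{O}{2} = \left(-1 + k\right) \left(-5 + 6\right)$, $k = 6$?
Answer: $-1125$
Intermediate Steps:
$O = 10$ ($O = 2 \left(-1 + 6\right) \left(-5 + 6\right) = 2 \cdot 5 \cdot 1 = 2 \cdot 5 = 10$)
$B{\left(C,n \right)} = 1$ ($B{\left(C,n \right)} = 1^{-1} = 1$)
$-3 + B{\left(1,O \right)} \left(-9 - 25\right) \left(26 + 7\right) = -3 + 1 \left(-9 - 25\right) \left(26 + 7\right) = -3 + 1 \left(\left(-34\right) 33\right) = -3 + 1 \left(-1122\right) = -3 - 1122 = -1125$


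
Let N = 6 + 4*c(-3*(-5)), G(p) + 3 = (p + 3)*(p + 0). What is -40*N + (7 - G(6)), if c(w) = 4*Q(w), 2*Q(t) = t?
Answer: -5084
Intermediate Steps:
Q(t) = t/2
G(p) = -3 + p*(3 + p) (G(p) = -3 + (p + 3)*(p + 0) = -3 + (3 + p)*p = -3 + p*(3 + p))
c(w) = 2*w (c(w) = 4*(w/2) = 2*w)
N = 126 (N = 6 + 4*(2*(-3*(-5))) = 6 + 4*(2*15) = 6 + 4*30 = 6 + 120 = 126)
-40*N + (7 - G(6)) = -40*126 + (7 - (-3 + 6² + 3*6)) = -5040 + (7 - (-3 + 36 + 18)) = -5040 + (7 - 1*51) = -5040 + (7 - 51) = -5040 - 44 = -5084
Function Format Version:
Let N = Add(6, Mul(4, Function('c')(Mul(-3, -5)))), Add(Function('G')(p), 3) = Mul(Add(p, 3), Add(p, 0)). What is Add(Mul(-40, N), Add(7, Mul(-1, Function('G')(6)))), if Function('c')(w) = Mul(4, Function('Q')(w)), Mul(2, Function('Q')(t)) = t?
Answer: -5084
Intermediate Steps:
Function('Q')(t) = Mul(Rational(1, 2), t)
Function('G')(p) = Add(-3, Mul(p, Add(3, p))) (Function('G')(p) = Add(-3, Mul(Add(p, 3), Add(p, 0))) = Add(-3, Mul(Add(3, p), p)) = Add(-3, Mul(p, Add(3, p))))
Function('c')(w) = Mul(2, w) (Function('c')(w) = Mul(4, Mul(Rational(1, 2), w)) = Mul(2, w))
N = 126 (N = Add(6, Mul(4, Mul(2, Mul(-3, -5)))) = Add(6, Mul(4, Mul(2, 15))) = Add(6, Mul(4, 30)) = Add(6, 120) = 126)
Add(Mul(-40, N), Add(7, Mul(-1, Function('G')(6)))) = Add(Mul(-40, 126), Add(7, Mul(-1, Add(-3, Pow(6, 2), Mul(3, 6))))) = Add(-5040, Add(7, Mul(-1, Add(-3, 36, 18)))) = Add(-5040, Add(7, Mul(-1, 51))) = Add(-5040, Add(7, -51)) = Add(-5040, -44) = -5084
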